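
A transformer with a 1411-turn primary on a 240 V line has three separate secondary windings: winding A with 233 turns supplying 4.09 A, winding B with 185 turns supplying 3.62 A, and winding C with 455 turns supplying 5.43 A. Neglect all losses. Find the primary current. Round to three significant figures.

V_A = 240 × 233/1411 = 39.631 V; V_B = 240 × 185/1411 = 31.467 V; V_C = 240 × 455/1411 = 77.392 V.
P_out = V_A I_A + V_B I_B + V_C I_C = 39.631×4.09 + 31.467×3.62 + 77.392×5.43 = 162.09 + 113.91 + 420.24 = 696.24 W.
Ideal ⇒ P_in = P_out, so I_p = P_out/V_p = 696.24/240 = 2.90 A.

I_p ≈ 2.90 A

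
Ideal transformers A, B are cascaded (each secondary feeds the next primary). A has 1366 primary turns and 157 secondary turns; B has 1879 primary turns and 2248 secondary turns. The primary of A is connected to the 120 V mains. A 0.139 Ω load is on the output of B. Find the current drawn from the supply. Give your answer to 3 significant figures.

After A: V = 120.00 × 157/1366 = 13.792 V.
After B: V = 13.792 × 2248/1879 = 16.501 V.
I_load = 16.501/0.139 = 118.71 A, so P_out = 16.501 × 118.71 = 1958.8 W.
All ideal ⇒ P_in = P_out, so I_supply = 1958.8/120 = 16.3 A.

I_supply ≈ 16.3 A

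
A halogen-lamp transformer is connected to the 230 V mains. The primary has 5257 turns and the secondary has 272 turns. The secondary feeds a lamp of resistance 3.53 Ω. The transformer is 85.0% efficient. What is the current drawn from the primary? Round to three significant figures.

I_p ≈ 0.205 A

V_s = 230 × 272/5257 = 11.900 V.
I_s = V_s/R = 11.900/3.53 = 3.3712 A.
P_out = V_s I_s = 11.900 × 3.3712 = 40.118 W.
P_in = P_out/η = 40.118/0.850 = 47.198 W.
I_p = P_in/V_p = 47.198/230 = 0.205 A.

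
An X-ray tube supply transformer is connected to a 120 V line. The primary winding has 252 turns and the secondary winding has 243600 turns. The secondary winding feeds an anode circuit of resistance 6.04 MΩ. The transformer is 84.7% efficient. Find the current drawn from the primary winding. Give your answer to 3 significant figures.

I_p ≈ 21.9 A

V_s = 120 × 243600/252 = 116000 V.
I_s = V_s/R = 116000/(6.04×10^6) = 0.019205 A.
P_out = V_s I_s = 116000 × 0.019205 = 2227.8 W.
P_in = P_out/η = 2227.8/0.847 = 2630.2 W.
I_p = P_in/V_p = 2630.2/120 = 21.9 A.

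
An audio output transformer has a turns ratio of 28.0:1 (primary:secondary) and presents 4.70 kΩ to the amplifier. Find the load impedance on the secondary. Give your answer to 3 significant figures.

Z_s ≈ 5.99 Ω

Z_s = Z_p/(N_p/N_s)² = 4700/28.0² = 5.99 Ω.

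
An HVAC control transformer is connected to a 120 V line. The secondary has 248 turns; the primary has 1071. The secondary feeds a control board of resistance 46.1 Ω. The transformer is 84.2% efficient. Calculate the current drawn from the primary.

I_p ≈ 0.166 A

V_s = 120 × 248/1071 = 27.787 V.
I_s = V_s/R = 27.787/46.1 = 0.60276 A.
P_out = V_s I_s = 27.787 × 0.60276 = 16.749 W.
P_in = P_out/η = 16.749/0.842 = 19.892 W.
I_p = P_in/V_p = 19.892/120 = 0.166 A.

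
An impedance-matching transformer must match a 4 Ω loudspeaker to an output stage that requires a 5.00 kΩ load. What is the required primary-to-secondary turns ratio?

Z_p/Z_s = (N_p/N_s)², so N_p/N_s = √(5000/4) = √1250 = 35.4.

N_p/N_s ≈ 35.4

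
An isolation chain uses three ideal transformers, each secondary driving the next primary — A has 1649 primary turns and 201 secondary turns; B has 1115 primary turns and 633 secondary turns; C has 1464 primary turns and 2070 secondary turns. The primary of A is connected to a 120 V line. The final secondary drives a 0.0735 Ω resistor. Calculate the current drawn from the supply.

Secondary of A: V = 120.00 × 201/1649 = 14.627 V.
Secondary of B: V = 14.627 × 633/1115 = 8.3040 V.
Secondary of C: V = 8.3040 × 2070/1464 = 11.741 V.
I_load = 11.741/0.0735 = 159.75 A, so P_out = 11.741 × 159.75 = 1875.6 W.
All ideal ⇒ P_in = P_out, so I_supply = 1875.6/120 = 15.6 A.

I_supply ≈ 15.6 A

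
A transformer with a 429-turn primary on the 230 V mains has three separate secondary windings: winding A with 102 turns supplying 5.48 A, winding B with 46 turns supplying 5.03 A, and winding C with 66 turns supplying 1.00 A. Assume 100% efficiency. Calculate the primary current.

V_A = 230 × 102/429 = 54.685 V; V_B = 230 × 46/429 = 24.662 V; V_C = 230 × 66/429 = 35.385 V.
P_out = V_A I_A + V_B I_B + V_C I_C = 54.685×5.48 + 24.662×5.03 + 35.385×1.00 = 299.68 + 124.05 + 35.385 = 459.11 W.
Ideal ⇒ P_in = P_out, so I_p = P_out/V_p = 459.11/230 = 2.00 A.

I_p ≈ 2.00 A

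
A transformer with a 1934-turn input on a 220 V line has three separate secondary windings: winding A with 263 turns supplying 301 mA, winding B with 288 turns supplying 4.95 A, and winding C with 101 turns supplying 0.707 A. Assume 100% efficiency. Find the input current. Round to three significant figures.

V_A = 220 × 263/1934 = 29.917 V; V_B = 220 × 288/1934 = 32.761 V; V_C = 220 × 101/1934 = 11.489 V.
P_out = V_A I_A + V_B I_B + V_C I_C = 29.917×0.301 + 32.761×4.95 + 11.489×0.707 = 9.0051 + 162.17 + 8.1228 = 179.30 W.
Ideal ⇒ P_in = P_out, so I_in = P_out/V_in = 179.30/220 = 0.815 A.

I_in ≈ 0.815 A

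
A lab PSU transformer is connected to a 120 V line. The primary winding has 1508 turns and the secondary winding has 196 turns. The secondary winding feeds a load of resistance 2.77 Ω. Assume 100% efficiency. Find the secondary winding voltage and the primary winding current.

V_s = V_p × N_s/N_p = 120 × 196/1508 = 15.597 V.
I_s = V_s/R = 15.597/2.77 = 5.6306 A.
I_p = I_s × N_s/N_p = 5.6306 × 196/1508 = 0.732 A.

V_s ≈ 15.6 V, I_p ≈ 0.732 A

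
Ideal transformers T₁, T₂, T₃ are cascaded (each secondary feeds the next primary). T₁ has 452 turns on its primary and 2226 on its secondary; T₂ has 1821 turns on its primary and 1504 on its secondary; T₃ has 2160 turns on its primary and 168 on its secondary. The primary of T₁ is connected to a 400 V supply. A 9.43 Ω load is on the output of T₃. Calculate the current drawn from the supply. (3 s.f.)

I_supply ≈ 4.25 A

After T₁: V = 400.00 × 2226/452 = 1969.9 V.
After T₂: V = 1969.9 × 1504/1821 = 1627.0 V.
After T₃: V = 1627.0 × 168/2160 = 126.54 V.
I_load = 126.54/9.43 = 13.419 A, so P_out = 126.54 × 13.419 = 1698.1 W.
All ideal ⇒ P_in = P_out, so I_supply = 1698.1/400 = 4.25 A.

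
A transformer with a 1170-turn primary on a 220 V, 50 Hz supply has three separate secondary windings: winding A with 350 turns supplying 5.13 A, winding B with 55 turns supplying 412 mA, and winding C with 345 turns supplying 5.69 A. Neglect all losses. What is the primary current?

V_A = 220 × 350/1170 = 65.812 V; V_B = 220 × 55/1170 = 10.342 V; V_C = 220 × 345/1170 = 64.872 V.
P_out = V_A I_A + V_B I_B + V_C I_C = 65.812×5.13 + 10.342×0.412 + 64.872×5.69 = 337.62 + 4.2609 + 369.12 = 711.00 W.
Ideal ⇒ P_in = P_out, so I_p = P_out/V_p = 711.00/220 = 3.23 A.

I_p ≈ 3.23 A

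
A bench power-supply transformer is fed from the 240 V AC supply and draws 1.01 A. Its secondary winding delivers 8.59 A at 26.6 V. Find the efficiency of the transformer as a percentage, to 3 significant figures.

η ≈ 94.3%

P_in = 240 × 1.01 = 242.400 W.
P_out = 26.6 × 8.59 = 228.494 W.
η = P_out/P_in = 228.494/242.400 = 0.943.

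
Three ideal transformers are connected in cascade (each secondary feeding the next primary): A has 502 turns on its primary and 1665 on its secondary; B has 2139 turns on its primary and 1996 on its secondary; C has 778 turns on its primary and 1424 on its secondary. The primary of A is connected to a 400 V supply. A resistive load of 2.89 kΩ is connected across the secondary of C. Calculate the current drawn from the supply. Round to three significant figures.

I_supply ≈ 4.44 A

After A: V = 400.00 × 1665/502 = 1326.7 V.
After B: V = 1326.7 × 1996/2139 = 1238.0 V.
After C: V = 1238.0 × 1424/778 = 2266.0 V.
I_load = 2266.0/2890 = 0.78407 A, so P_out = 2266.0 × 0.78407 = 1776.7 W.
All ideal ⇒ P_in = P_out, so I_supply = 1776.7/400 = 4.44 A.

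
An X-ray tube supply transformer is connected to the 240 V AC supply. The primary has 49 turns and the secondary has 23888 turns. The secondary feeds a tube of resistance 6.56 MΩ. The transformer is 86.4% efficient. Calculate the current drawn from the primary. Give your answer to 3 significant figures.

V_s = 240 × 23888/49 = 117000 V.
I_s = V_s/R = 117000/(6.56×10^6) = 0.017836 A.
P_out = V_s I_s = 117000 × 0.017836 = 2086.8 W.
P_in = P_out/η = 2086.8/0.864 = 2415.3 W.
I_p = P_in/V_p = 2415.3/240 = 10.1 A.

I_p ≈ 10.1 A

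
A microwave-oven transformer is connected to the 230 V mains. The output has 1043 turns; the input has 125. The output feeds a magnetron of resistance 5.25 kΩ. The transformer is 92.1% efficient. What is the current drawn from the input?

I_in ≈ 3.31 A

V_out = 230 × 1043/125 = 1919.1 V.
I_out = V_out/R = 1919.1/5250 = 0.36555 A.
P_out = V_out I_out = 1919.1 × 0.36555 = 701.53 W.
P_in = P_out/η = 701.53/0.921 = 761.70 W.
I_in = P_in/V_in = 761.70/230 = 3.31 A.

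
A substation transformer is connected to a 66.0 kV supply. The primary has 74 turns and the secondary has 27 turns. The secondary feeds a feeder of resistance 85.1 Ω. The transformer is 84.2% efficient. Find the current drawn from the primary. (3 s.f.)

V_s = 66000 × 27/74 = 24081 V.
I_s = V_s/R = 24081/85.1 = 282.97 A.
P_out = V_s I_s = 24081 × 282.97 = 6.8143×10^6 W.
P_in = P_out/η = 6.8143×10^6/0.842 = 8.0930×10^6 W.
I_p = P_in/V_p = 8.0930×10^6/66000 = 123 A.

I_p ≈ 123 A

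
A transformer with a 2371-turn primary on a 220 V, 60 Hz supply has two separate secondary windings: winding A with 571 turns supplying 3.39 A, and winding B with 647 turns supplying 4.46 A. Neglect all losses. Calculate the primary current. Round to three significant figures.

I_p ≈ 2.03 A

V_A = 220 × 571/2371 = 52.982 V; V_B = 220 × 647/2371 = 60.034 V.
P_out = V_A I_A + V_B I_B = 52.982×3.39 + 60.034×4.46 = 179.61 + 267.75 = 447.36 W.
Ideal ⇒ P_in = P_out, so I_p = P_out/V_p = 447.36/220 = 2.03 A.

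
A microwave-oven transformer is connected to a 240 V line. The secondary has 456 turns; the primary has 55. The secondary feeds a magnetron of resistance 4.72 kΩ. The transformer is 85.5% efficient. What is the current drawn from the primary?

I_p ≈ 4.09 A

V_s = 240 × 456/55 = 1989.8 V.
I_s = V_s/R = 1989.8/4720 = 0.42157 A.
P_out = V_s I_s = 1989.8 × 0.42157 = 838.85 W.
P_in = P_out/η = 838.85/0.855 = 981.11 W.
I_p = P_in/V_p = 981.11/240 = 4.09 A.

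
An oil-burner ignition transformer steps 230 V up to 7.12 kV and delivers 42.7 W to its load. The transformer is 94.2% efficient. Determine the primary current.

I_p ≈ 0.197 A

P_in = P_out/η = 42.7/0.942 = 45.329 W.
I_p = P_in/V_p = 45.329/230 = 0.197 A.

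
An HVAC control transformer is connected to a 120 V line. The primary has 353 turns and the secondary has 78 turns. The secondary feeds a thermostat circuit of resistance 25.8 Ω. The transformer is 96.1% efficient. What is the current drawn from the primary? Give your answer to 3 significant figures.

V_s = 120 × 78/353 = 26.516 V.
I_s = V_s/R = 26.516/25.8 = 1.0277 A.
P_out = V_s I_s = 26.516 × 1.0277 = 27.251 W.
P_in = P_out/η = 27.251/0.961 = 28.357 W.
I_p = P_in/V_p = 28.357/120 = 0.236 A.

I_p ≈ 0.236 A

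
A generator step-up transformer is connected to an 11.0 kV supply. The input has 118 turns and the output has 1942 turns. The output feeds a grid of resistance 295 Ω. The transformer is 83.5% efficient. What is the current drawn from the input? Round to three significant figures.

I_in ≈ 12100 A

V_out = 11000 × 1942/118 = 181030 V.
I_out = V_out/R = 181030/295 = 613.67 A.
P_out = V_out I_out = 181030 × 613.67 = 1.1110×10^8 W.
P_in = P_out/η = 1.1110×10^8/0.835 = 1.3305×10^8 W.
I_in = P_in/V_in = 1.3305×10^8/11000 = 12100 A.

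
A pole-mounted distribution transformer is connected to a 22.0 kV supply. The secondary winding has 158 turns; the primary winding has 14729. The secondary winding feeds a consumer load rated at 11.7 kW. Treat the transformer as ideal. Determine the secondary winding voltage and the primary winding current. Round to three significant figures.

V_s ≈ 236 V, I_p ≈ 0.532 A

V_s = V_p × N_s/N_p = 22000 × 158/14729 = 236.00 V.
I_s = P/V_s = 11700/236.00 = 49.577 A.
I_p = I_s × N_s/N_p = 49.577 × 158/14729 = 0.532 A.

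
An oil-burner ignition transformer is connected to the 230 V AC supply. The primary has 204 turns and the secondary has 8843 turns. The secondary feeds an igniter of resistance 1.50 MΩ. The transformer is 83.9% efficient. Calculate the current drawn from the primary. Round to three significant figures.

V_s = 230 × 8843/204 = 9970.0 V.
I_s = V_s/R = 9970.0/(1.50×10^6) = 0.0066467 A.
P_out = V_s I_s = 9970.0 × 0.0066467 = 66.268 W.
P_in = P_out/η = 66.268/0.839 = 78.984 W.
I_p = P_in/V_p = 78.984/230 = 0.343 A.

I_p ≈ 0.343 A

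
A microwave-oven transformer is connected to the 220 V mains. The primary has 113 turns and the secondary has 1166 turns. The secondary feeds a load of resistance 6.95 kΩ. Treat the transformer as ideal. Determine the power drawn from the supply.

V_s = V_p × N_s/N_p = 220 × 1166/113 = 2270.1 V.
I_s = V_s/R = 2270.1/6950 = 0.32663 A.
I_p = I_s × N_s/N_p = 0.32663 × 1166/113 = 3.3704 A.
P = V_p I_p = 220 × 3.3704 = 741 W.

P ≈ 741 W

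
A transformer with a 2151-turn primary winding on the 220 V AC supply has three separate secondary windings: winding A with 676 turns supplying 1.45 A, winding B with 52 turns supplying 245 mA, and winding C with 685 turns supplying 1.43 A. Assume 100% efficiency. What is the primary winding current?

V_A = 220 × 676/2151 = 69.140 V; V_B = 220 × 52/2151 = 5.3185 V; V_C = 220 × 685/2151 = 70.060 V.
P_out = V_A I_A + V_B I_B + V_C I_C = 69.140×1.45 + 5.3185×0.245 + 70.060×1.43 = 100.25 + 1.3030 + 100.19 = 201.74 W.
Ideal ⇒ P_in = P_out, so I_p = P_out/V_p = 201.74/220 = 0.917 A.

I_p ≈ 0.917 A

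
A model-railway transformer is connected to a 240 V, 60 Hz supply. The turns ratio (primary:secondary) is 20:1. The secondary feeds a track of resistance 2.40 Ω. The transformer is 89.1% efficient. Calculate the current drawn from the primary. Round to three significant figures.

V_s = 240 × 1/20 = 12.000 V.
I_s = V_s/R = 12.000/2.40 = 5.0000 A.
P_out = V_s I_s = 12.000 × 5.0000 = 60.000 W.
P_in = P_out/η = 60.000/0.891 = 67.340 W.
I_p = P_in/V_p = 67.340/240 = 0.281 A.

I_p ≈ 0.281 A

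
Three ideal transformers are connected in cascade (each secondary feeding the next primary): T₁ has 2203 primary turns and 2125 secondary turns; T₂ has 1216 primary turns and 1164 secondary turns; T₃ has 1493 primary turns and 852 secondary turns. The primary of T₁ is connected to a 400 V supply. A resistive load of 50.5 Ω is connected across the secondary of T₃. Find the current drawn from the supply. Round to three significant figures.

After T₁: V = 400.00 × 2125/2203 = 385.84 V.
After T₂: V = 385.84 × 1164/1216 = 369.34 V.
After T₃: V = 369.34 × 852/1493 = 210.77 V.
I_load = 210.77/50.5 = 4.1736 A, so P_out = 210.77 × 4.1736 = 879.66 W.
All ideal ⇒ P_in = P_out, so I_supply = 879.66/400 = 2.20 A.

I_supply ≈ 2.20 A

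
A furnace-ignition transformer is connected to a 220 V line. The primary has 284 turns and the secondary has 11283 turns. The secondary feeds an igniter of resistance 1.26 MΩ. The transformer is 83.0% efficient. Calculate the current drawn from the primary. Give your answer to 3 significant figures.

V_s = 220 × 11283/284 = 8740.4 V.
I_s = V_s/R = 8740.4/(1.26×10^6) = 0.0069368 A.
P_out = V_s I_s = 8740.4 × 0.0069368 = 60.630 W.
P_in = P_out/η = 60.630/0.830 = 73.048 W.
I_p = P_in/V_p = 73.048/220 = 0.332 A.

I_p ≈ 0.332 A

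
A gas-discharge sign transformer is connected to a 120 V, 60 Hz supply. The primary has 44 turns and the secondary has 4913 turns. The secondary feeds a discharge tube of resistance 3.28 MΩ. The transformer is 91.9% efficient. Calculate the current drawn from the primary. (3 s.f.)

V_s = 120 × 4913/44 = 13399 V.
I_s = V_s/R = 13399/(3.28×10^6) = 0.0040851 A.
P_out = V_s I_s = 13399 × 0.0040851 = 54.736 W.
P_in = P_out/η = 54.736/0.919 = 59.561 W.
I_p = P_in/V_p = 59.561/120 = 0.496 A.

I_p ≈ 0.496 A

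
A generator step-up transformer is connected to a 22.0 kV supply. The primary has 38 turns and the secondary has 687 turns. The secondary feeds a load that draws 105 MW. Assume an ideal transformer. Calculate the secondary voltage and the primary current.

V_s ≈ 398000 V, I_p ≈ 4770 A

V_s = V_p × N_s/N_p = 22000 × 687/38 = 397740 V.
I_s = P/V_s = 1.05×10^8/397740 = 263.99 A.
I_p = I_s × N_s/N_p = 263.99 × 687/38 = 4770 A.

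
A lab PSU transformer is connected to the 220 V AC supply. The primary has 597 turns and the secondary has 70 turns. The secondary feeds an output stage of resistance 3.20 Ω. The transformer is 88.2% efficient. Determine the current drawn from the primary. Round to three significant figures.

V_s = 220 × 70/597 = 25.796 V.
I_s = V_s/R = 25.796/3.20 = 8.0611 A.
P_out = V_s I_s = 25.796 × 8.0611 = 207.94 W.
P_in = P_out/η = 207.94/0.882 = 235.76 W.
I_p = P_in/V_p = 235.76/220 = 1.07 A.

I_p ≈ 1.07 A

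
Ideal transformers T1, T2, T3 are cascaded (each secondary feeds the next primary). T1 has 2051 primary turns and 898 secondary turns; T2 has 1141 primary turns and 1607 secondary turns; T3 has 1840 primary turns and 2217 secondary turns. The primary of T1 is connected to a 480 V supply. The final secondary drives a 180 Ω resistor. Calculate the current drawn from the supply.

After T1: V = 480.00 × 898/2051 = 210.16 V.
After T2: V = 210.16 × 1607/1141 = 295.99 V.
After T3: V = 295.99 × 2217/1840 = 356.64 V.
I_load = 356.64/180 = 1.9813 A, so P_out = 356.64 × 1.9813 = 706.62 W.
All ideal ⇒ P_in = P_out, so I_supply = 706.62/480 = 1.47 A.

I_supply ≈ 1.47 A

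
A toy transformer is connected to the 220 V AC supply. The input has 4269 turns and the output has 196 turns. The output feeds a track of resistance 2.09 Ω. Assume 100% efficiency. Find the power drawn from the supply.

V_out = V_in × N_out/N_in = 220 × 196/4269 = 10.101 V.
I_out = V_out/R = 10.101/2.09 = 4.8329 A.
I_in = I_out × N_out/N_in = 4.8329 × 196/4269 = 0.22189 A.
P = V_in I_in = 220 × 0.22189 = 48.8 W.

P ≈ 48.8 W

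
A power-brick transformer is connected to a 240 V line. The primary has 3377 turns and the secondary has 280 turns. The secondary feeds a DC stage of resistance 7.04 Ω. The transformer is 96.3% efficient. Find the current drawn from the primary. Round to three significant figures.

V_s = 240 × 280/3377 = 19.899 V.
I_s = V_s/R = 19.899/7.04 = 2.8266 A.
P_out = V_s I_s = 19.899 × 2.8266 = 56.248 W.
P_in = P_out/η = 56.248/0.963 = 58.409 W.
I_p = P_in/V_p = 58.409/240 = 0.243 A.

I_p ≈ 0.243 A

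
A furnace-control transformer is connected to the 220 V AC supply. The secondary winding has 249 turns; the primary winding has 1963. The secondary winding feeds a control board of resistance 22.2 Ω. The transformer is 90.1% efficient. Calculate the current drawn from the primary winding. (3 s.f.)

I_p ≈ 0.177 A

V_s = 220 × 249/1963 = 27.906 V.
I_s = V_s/R = 27.906/22.2 = 1.2570 A.
P_out = V_s I_s = 27.906 × 1.2570 = 35.079 W.
P_in = P_out/η = 35.079/0.901 = 38.934 W.
I_p = P_in/V_p = 38.934/220 = 0.177 A.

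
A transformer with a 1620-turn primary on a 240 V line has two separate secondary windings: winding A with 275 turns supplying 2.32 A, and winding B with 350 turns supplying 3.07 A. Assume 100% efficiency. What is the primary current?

I_p ≈ 1.06 A

V_A = 240 × 275/1620 = 40.741 V; V_B = 240 × 350/1620 = 51.852 V.
P_out = V_A I_A + V_B I_B = 40.741×2.32 + 51.852×3.07 = 94.519 + 159.19 = 253.70 W.
Ideal ⇒ P_in = P_out, so I_p = P_out/V_p = 253.70/240 = 1.06 A.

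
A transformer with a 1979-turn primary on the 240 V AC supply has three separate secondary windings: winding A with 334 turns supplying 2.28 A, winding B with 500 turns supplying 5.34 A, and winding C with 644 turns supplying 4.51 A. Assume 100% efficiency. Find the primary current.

I_p ≈ 3.20 A

V_A = 240 × 334/1979 = 40.505 V; V_B = 240 × 500/1979 = 60.637 V; V_C = 240 × 644/1979 = 78.100 V.
P_out = V_A I_A + V_B I_B + V_C I_C = 40.505×2.28 + 60.637×5.34 + 78.100×4.51 = 92.352 + 323.80 + 352.23 = 768.38 W.
Ideal ⇒ P_in = P_out, so I_p = P_out/V_p = 768.38/240 = 3.20 A.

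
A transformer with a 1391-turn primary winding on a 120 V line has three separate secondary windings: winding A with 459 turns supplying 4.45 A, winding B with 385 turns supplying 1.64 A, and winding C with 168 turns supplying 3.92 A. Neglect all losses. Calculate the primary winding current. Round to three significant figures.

I_p ≈ 2.40 A

V_A = 120 × 459/1391 = 39.597 V; V_B = 120 × 385/1391 = 33.214 V; V_C = 120 × 168/1391 = 14.493 V.
P_out = V_A I_A + V_B I_B + V_C I_C = 39.597×4.45 + 33.214×1.64 + 14.493×3.92 = 176.21 + 54.470 + 56.813 = 287.49 W.
Ideal ⇒ P_in = P_out, so I_p = P_out/V_p = 287.49/120 = 2.40 A.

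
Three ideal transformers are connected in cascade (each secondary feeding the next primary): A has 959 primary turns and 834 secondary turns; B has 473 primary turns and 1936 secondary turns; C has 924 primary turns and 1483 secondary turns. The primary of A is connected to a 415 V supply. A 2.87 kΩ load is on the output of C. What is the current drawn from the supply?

I_supply ≈ 4.72 A

Secondary of A: V = 415.00 × 834/959 = 360.91 V.
Secondary of B: V = 360.91 × 1936/473 = 1477.2 V.
Secondary of C: V = 1477.2 × 1483/924 = 2370.9 V.
I_load = 2370.9/2870 = 0.82609 A, so P_out = 2370.9 × 0.82609 = 1958.6 W.
All ideal ⇒ P_in = P_out, so I_supply = 1958.6/415 = 4.72 A.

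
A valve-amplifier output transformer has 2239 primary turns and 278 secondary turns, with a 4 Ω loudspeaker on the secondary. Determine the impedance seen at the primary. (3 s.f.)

Z_p ≈ 259 Ω

Z_p = (N_p/N_s)² × Z_s = (2239/278)² × 4 = 259 Ω.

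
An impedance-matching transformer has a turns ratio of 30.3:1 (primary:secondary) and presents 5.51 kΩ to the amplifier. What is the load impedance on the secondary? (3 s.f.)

Z_s = Z_p/(N_p/N_s)² = 5510/30.3² = 6.00 Ω.

Z_s ≈ 6.00 Ω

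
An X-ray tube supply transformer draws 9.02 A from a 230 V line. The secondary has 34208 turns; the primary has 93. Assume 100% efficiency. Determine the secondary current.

I_s/I_p = N_p/N_s, so I_s = 9.02 × 93/34208 = 0.0245 A.

I_s ≈ 0.0245 A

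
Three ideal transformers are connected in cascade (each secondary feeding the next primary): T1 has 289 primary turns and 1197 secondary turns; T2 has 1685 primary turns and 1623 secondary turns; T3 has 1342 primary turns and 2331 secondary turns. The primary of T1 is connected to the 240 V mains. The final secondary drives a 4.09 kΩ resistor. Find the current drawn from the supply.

After T1: V = 240.00 × 1197/289 = 994.05 V.
After T2: V = 994.05 × 1623/1685 = 957.47 V.
After T3: V = 957.47 × 2331/1342 = 1663.1 V.
I_load = 1663.1/4090 = 0.40662 A, so P_out = 1663.1 × 0.40662 = 676.25 W.
All ideal ⇒ P_in = P_out, so I_supply = 676.25/240 = 2.82 A.

I_supply ≈ 2.82 A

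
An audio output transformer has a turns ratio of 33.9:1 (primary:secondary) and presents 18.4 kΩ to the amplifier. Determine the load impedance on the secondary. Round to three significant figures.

Z_s = Z_p/(N_p/N_s)² = 18400/33.9² = 16.0 Ω.

Z_s ≈ 16.0 Ω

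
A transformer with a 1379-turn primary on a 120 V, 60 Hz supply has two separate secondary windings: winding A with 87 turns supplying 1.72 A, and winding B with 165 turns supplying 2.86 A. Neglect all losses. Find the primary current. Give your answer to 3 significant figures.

V_A = 120 × 87/1379 = 7.5707 V; V_B = 120 × 165/1379 = 14.358 V.
P_out = V_A I_A + V_B I_B = 7.5707×1.72 + 14.358×2.86 = 13.022 + 41.065 = 54.086 W.
Ideal ⇒ P_in = P_out, so I_p = P_out/V_p = 54.086/120 = 0.451 A.

I_p ≈ 0.451 A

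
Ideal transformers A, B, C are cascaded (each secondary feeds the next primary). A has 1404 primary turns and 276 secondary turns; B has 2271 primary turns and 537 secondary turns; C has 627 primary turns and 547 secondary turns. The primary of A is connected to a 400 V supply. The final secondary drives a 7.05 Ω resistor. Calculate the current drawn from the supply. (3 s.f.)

After A: V = 400.00 × 276/1404 = 78.632 V.
After B: V = 78.632 × 537/2271 = 18.593 V.
After C: V = 18.593 × 547/627 = 16.221 V.
I_load = 16.221/7.05 = 2.3009 A, so P_out = 16.221 × 2.3009 = 37.322 W.
All ideal ⇒ P_in = P_out, so I_supply = 37.322/400 = 0.0933 A.

I_supply ≈ 0.0933 A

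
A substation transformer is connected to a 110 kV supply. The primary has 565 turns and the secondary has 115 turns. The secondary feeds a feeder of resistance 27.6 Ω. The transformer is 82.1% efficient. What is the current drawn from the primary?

I_p ≈ 201 A

V_s = 110000 × 115/565 = 22389 V.
I_s = V_s/R = 22389/27.6 = 811.21 A.
P_out = V_s I_s = 22389 × 811.21 = 1.8162×10^7 W.
P_in = P_out/η = 1.8162×10^7/0.821 = 2.2122×10^7 W.
I_p = P_in/V_p = 2.2122×10^7/110000 = 201 A.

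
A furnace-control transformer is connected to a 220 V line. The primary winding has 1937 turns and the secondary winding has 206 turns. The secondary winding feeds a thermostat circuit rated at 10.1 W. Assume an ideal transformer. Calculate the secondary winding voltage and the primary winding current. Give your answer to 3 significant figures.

V_s = V_p × N_s/N_p = 220 × 206/1937 = 23.397 V.
I_s = P/V_s = 10.1/23.397 = 0.43168 A.
I_p = I_s × N_s/N_p = 0.43168 × 206/1937 = 0.0459 A.

V_s ≈ 23.4 V, I_p ≈ 0.0459 A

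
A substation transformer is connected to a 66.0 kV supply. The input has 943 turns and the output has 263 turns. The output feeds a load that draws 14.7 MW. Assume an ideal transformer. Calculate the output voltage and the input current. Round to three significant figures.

V_out = V_in × N_out/N_in = 66000 × 263/943 = 18407 V.
I_out = P/V_out = 1.47×10^7/18407 = 798.60 A.
I_in = I_out × N_out/N_in = 798.60 × 263/943 = 223 A.

V_out ≈ 18400 V, I_in ≈ 223 A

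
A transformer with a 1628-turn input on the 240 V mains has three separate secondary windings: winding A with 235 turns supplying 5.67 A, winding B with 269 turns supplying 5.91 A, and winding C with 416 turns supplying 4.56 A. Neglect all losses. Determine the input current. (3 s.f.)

V_A = 240 × 235/1628 = 34.644 V; V_B = 240 × 269/1628 = 39.656 V; V_C = 240 × 416/1628 = 61.327 V.
P_out = V_A I_A + V_B I_B + V_C I_C = 34.644×5.67 + 39.656×5.91 + 61.327×4.56 = 196.43 + 234.37 + 279.65 = 710.45 W.
Ideal ⇒ P_in = P_out, so I_in = P_out/V_in = 710.45/240 = 2.96 A.

I_in ≈ 2.96 A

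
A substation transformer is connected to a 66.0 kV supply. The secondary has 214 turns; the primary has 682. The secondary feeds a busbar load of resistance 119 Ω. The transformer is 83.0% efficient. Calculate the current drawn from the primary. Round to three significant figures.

V_s = 66000 × 214/682 = 20710 V.
I_s = V_s/R = 20710/119 = 174.03 A.
P_out = V_s I_s = 20710 × 174.03 = 3.6041×10^6 W.
P_in = P_out/η = 3.6041×10^6/0.830 = 4.3423×10^6 W.
I_p = P_in/V_p = 4.3423×10^6/66000 = 65.8 A.

I_p ≈ 65.8 A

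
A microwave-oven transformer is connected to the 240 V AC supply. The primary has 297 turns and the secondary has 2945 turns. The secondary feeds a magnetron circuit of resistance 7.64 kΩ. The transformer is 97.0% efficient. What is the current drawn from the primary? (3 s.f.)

I_p ≈ 3.18 A

V_s = 240 × 2945/297 = 2379.8 V.
I_s = V_s/R = 2379.8/7640 = 0.31149 A.
P_out = V_s I_s = 2379.8 × 0.31149 = 741.29 W.
P_in = P_out/η = 741.29/0.970 = 764.21 W.
I_p = P_in/V_p = 764.21/240 = 3.18 A.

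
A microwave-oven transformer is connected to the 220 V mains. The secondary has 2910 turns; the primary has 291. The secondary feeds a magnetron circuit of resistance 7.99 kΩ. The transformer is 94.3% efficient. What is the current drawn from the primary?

I_p ≈ 2.92 A

V_s = 220 × 2910/291 = 2200.0 V.
I_s = V_s/R = 2200.0/7990 = 0.27534 A.
P_out = V_s I_s = 2200.0 × 0.27534 = 605.76 W.
P_in = P_out/η = 605.76/0.943 = 642.37 W.
I_p = P_in/V_p = 642.37/220 = 2.92 A.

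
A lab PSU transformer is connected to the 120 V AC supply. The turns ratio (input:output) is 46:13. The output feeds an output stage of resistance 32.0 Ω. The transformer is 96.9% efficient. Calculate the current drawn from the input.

V_out = 120 × 13/46 = 33.913 V.
I_out = V_out/R = 33.913/32.0 = 1.0598 A.
P_out = V_out I_out = 33.913 × 1.0598 = 35.940 W.
P_in = P_out/η = 35.940/0.969 = 37.090 W.
I_in = P_in/V_in = 37.090/120 = 0.309 A.

I_in ≈ 0.309 A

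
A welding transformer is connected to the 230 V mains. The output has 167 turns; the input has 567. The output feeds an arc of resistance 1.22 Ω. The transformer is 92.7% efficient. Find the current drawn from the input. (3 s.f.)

I_in ≈ 17.6 A

V_out = 230 × 167/567 = 67.743 V.
I_out = V_out/R = 67.743/1.22 = 55.527 A.
P_out = V_out I_out = 67.743 × 55.527 = 3761.5 W.
P_in = P_out/η = 3761.5/0.927 = 4057.7 W.
I_in = P_in/V_in = 4057.7/230 = 17.6 A.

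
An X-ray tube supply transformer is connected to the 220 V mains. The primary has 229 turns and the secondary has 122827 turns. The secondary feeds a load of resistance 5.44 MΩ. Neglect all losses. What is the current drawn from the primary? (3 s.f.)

I_p ≈ 11.6 A

V_s = V_p × N_s/N_p = 220 × 122827/229 = 118000 V.
I_s = V_s/R = 118000/(5.44×10^6) = 0.021691 A.
For an ideal transformer I_p N_p = I_s N_s, so I_p = 0.021691 × 122827/229 = 11.6 A.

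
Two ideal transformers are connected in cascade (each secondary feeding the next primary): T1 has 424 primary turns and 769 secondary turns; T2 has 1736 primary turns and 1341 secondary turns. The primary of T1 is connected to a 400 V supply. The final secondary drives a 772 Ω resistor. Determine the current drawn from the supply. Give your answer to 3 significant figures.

I_supply ≈ 1.02 A

Secondary of T1: V = 400.00 × 769/424 = 725.47 V.
Secondary of T2: V = 725.47 × 1341/1736 = 560.40 V.
I_load = 560.40/772 = 0.72591 A, so P_out = 560.40 × 0.72591 = 406.80 W.
All ideal ⇒ P_in = P_out, so I_supply = 406.80/400 = 1.02 A.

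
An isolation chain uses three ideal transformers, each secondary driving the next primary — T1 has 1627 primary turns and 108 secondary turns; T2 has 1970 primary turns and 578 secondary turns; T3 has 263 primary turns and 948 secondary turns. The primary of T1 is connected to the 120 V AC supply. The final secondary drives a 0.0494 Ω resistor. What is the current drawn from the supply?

Secondary of T1: V = 120.00 × 108/1627 = 7.9656 V.
Secondary of T2: V = 7.9656 × 578/1970 = 2.3371 V.
Secondary of T3: V = 2.3371 × 948/263 = 8.4243 V.
I_load = 8.4243/0.0494 = 170.53 A, so P_out = 8.4243 × 170.53 = 1436.6 W.
All ideal ⇒ P_in = P_out, so I_supply = 1436.6/120 = 12.0 A.

I_supply ≈ 12.0 A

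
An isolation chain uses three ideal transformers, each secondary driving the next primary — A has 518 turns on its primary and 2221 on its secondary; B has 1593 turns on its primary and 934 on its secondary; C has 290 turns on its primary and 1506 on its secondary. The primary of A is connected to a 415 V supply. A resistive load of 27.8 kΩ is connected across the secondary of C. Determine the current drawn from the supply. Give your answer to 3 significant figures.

After A: V = 415.00 × 2221/518 = 1779.4 V.
After B: V = 1779.4 × 934/1593 = 1043.3 V.
After C: V = 1043.3 × 1506/290 = 5417.8 V.
I_load = 5417.8/27800 = 0.19489 A, so P_out = 5417.8 × 0.19489 = 1055.9 W.
All ideal ⇒ P_in = P_out, so I_supply = 1055.9/415 = 2.54 A.

I_supply ≈ 2.54 A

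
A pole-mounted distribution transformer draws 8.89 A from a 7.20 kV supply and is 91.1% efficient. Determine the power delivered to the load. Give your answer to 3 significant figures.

P_in = V_in I_in = 7200 × 8.89 = 64008 W.
P_out = η P_in = 0.911 × 64008 = 58300 W.

P_out ≈ 58300 W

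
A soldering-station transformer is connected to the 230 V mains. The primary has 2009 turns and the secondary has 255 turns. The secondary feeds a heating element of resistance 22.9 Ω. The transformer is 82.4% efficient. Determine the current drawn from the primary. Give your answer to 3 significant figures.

I_p ≈ 0.196 A

V_s = 230 × 255/2009 = 29.194 V.
I_s = V_s/R = 29.194/22.9 = 1.2748 A.
P_out = V_s I_s = 29.194 × 1.2748 = 37.217 W.
P_in = P_out/η = 37.217/0.824 = 45.166 W.
I_p = P_in/V_p = 45.166/230 = 0.196 A.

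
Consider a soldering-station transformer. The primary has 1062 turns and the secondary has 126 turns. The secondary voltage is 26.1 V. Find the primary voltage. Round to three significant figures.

V_p/V_s = N_p/N_s, so V_p = 26.1 × 1062/126 = 220 V.

V_p ≈ 220 V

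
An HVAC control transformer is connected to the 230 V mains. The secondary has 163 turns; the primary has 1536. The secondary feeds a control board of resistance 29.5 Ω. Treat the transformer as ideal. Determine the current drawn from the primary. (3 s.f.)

I_p ≈ 0.0878 A

V_s = V_p × N_s/N_p = 230 × 163/1536 = 24.408 V.
I_s = V_s/R = 24.408/29.5 = 0.82737 A.
For an ideal transformer I_p N_p = I_s N_s, so I_p = 0.82737 × 163/1536 = 0.0878 A.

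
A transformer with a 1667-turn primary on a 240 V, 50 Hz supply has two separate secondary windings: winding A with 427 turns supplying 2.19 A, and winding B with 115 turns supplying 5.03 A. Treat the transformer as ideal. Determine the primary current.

V_A = 240 × 427/1667 = 61.476 V; V_B = 240 × 115/1667 = 16.557 V.
P_out = V_A I_A + V_B I_B = 61.476×2.19 + 16.557×5.03 = 134.63 + 83.280 = 217.91 W.
Ideal ⇒ P_in = P_out, so I_p = P_out/V_p = 217.91/240 = 0.908 A.

I_p ≈ 0.908 A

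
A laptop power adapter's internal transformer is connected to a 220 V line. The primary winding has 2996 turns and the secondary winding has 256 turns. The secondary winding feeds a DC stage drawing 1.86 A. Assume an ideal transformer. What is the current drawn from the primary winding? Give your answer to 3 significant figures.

I_p ≈ 0.159 A

For an ideal transformer I_p N_p = I_s N_s, so I_p = 1.86 × 256/2996 = 0.159 A.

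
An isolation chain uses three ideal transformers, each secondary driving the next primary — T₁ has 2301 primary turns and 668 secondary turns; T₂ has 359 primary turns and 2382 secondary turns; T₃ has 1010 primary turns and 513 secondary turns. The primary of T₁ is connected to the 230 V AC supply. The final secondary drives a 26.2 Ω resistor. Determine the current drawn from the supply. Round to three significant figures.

Secondary of T₁: V = 230.00 × 668/2301 = 66.771 V.
Secondary of T₂: V = 66.771 × 2382/359 = 443.03 V.
Secondary of T₃: V = 443.03 × 513/1010 = 225.03 V.
I_load = 225.03/26.2 = 8.5887 A, so P_out = 225.03 × 8.5887 = 1932.7 W.
All ideal ⇒ P_in = P_out, so I_supply = 1932.7/230 = 8.40 A.

I_supply ≈ 8.40 A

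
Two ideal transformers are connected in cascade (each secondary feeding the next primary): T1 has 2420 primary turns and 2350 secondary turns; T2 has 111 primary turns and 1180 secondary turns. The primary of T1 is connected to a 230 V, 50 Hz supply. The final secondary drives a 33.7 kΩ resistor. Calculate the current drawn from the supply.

I_supply ≈ 0.727 A

After T1: V = 230.00 × 2350/2420 = 223.35 V.
After T2: V = 223.35 × 1180/111 = 2374.3 V.
I_load = 2374.3/33700 = 0.070455 A, so P_out = 2374.3 × 0.070455 = 167.28 W.
All ideal ⇒ P_in = P_out, so I_supply = 167.28/230 = 0.727 A.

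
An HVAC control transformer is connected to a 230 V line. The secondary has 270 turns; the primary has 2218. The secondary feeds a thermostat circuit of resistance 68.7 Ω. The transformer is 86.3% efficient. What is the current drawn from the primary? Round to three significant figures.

I_p ≈ 0.0575 A

V_s = 230 × 270/2218 = 27.998 V.
I_s = V_s/R = 27.998/68.7 = 0.40754 A.
P_out = V_s I_s = 27.998 × 0.40754 = 11.410 W.
P_in = P_out/η = 11.410/0.863 = 13.222 W.
I_p = P_in/V_p = 13.222/230 = 0.0575 A.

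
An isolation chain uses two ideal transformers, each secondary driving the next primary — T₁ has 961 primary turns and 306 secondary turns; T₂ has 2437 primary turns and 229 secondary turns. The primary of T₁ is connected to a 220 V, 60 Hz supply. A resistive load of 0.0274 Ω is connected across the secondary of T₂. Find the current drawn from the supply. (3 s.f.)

I_supply ≈ 7.19 A

After T₁: V = 220.00 × 306/961 = 70.052 V.
After T₂: V = 70.052 × 229/2437 = 6.5826 V.
I_load = 6.5826/0.0274 = 240.24 A, so P_out = 6.5826 × 240.24 = 1581.4 W.
All ideal ⇒ P_in = P_out, so I_supply = 1581.4/220 = 7.19 A.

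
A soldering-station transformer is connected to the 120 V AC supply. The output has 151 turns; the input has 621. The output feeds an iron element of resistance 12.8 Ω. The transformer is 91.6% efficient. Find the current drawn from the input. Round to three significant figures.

I_in ≈ 0.605 A

V_out = 120 × 151/621 = 29.179 V.
I_out = V_out/R = 29.179/12.8 = 2.2796 A.
P_out = V_out I_out = 29.179 × 2.2796 = 66.516 W.
P_in = P_out/η = 66.516/0.916 = 72.615 W.
I_in = P_in/V_in = 72.615/120 = 0.605 A.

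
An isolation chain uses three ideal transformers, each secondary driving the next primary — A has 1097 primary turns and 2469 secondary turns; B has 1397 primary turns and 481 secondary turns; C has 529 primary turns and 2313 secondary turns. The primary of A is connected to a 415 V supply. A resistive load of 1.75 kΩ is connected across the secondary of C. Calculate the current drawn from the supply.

I_supply ≈ 2.72 A

Secondary of A: V = 415.00 × 2469/1097 = 934.03 V.
Secondary of B: V = 934.03 × 481/1397 = 321.60 V.
Secondary of C: V = 321.60 × 2313/529 = 1406.1 V.
I_load = 1406.1/1750 = 0.80351 A, so P_out = 1406.1 × 0.80351 = 1129.9 W.
All ideal ⇒ P_in = P_out, so I_supply = 1129.9/415 = 2.72 A.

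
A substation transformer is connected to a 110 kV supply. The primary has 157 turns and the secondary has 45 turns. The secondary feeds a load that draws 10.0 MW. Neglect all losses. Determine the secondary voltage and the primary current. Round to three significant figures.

V_s = V_p × N_s/N_p = 110000 × 45/157 = 31529 V.
I_s = P/V_s = 1.00×10^7/31529 = 317.17 A.
I_p = I_s × N_s/N_p = 317.17 × 45/157 = 90.9 A.

V_s ≈ 31500 V, I_p ≈ 90.9 A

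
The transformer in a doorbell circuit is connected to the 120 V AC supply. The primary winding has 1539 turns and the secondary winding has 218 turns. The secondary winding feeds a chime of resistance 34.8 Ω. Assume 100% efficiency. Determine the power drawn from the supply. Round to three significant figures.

P ≈ 8.30 W

V_s = V_p × N_s/N_p = 120 × 218/1539 = 16.998 V.
I_s = V_s/R = 16.998/34.8 = 0.48845 A.
I_p = I_s × N_s/N_p = 0.48845 × 218/1539 = 0.069189 A.
P = V_p I_p = 120 × 0.069189 = 8.30 W.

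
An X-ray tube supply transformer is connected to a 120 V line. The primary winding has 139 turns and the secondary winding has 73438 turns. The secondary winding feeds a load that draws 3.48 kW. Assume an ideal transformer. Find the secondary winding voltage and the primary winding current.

V_s = V_p × N_s/N_p = 120 × 73438/139 = 63400 V.
I_s = P/V_s = 3480/63400 = 0.054890 A.
I_p = I_s × N_s/N_p = 0.054890 × 73438/139 = 29.0 A.

V_s ≈ 63400 V, I_p ≈ 29.0 A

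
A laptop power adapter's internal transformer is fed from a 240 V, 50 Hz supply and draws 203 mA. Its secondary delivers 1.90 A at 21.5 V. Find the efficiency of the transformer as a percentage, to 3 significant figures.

P_in = 240 × 0.203 = 48.7200 W.
P_out = 21.5 × 1.90 = 40.8500 W.
η = P_out/P_in = 40.8500/48.7200 = 0.838.

η ≈ 83.8%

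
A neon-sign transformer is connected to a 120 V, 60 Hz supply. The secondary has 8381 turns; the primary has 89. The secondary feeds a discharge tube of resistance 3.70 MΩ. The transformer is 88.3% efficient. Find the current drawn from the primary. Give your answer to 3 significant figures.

V_s = 120 × 8381/89 = 11300 V.
I_s = V_s/R = 11300/(3.70×10^6) = 0.0030541 A.
P_out = V_s I_s = 11300 × 0.0030541 = 34.512 W.
P_in = P_out/η = 34.512/0.883 = 39.085 W.
I_p = P_in/V_p = 39.085/120 = 0.326 A.

I_p ≈ 0.326 A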